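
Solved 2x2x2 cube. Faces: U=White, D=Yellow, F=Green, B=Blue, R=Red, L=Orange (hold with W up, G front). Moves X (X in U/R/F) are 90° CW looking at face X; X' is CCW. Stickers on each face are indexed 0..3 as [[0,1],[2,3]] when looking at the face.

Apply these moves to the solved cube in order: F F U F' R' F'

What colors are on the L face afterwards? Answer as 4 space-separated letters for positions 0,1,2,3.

After move 1 (F): F=GGGG U=WWOO R=WRWR D=RRYY L=OYOY
After move 2 (F): F=GGGG U=WWYY R=OROR D=WWYY L=OROR
After move 3 (U): U=YWYW F=ORGG R=BBOR B=ORBB L=GGOR
After move 4 (F'): F=RGOG U=YWBO R=WBWR D=GRYY L=GWOY
After move 5 (R'): R=BRWW U=YBBO F=RWOO D=GGYG B=YRRB
After move 6 (F'): F=WORO U=YBBW R=GRGW D=WYYG L=GOOB
Query: L face = GOOB

Answer: G O O B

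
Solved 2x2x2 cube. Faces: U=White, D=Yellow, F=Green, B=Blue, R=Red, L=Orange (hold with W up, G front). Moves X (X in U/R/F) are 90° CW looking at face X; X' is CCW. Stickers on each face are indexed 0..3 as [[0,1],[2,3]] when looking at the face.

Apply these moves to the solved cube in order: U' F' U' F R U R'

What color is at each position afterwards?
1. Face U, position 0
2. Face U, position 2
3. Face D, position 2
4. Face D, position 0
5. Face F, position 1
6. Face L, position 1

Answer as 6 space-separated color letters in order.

After move 1 (U'): U=WWWW F=OOGG R=GGRR B=RRBB L=BBOO
After move 2 (F'): F=OGOG U=WWGR R=YGYR D=BOYY L=BWOW
After move 3 (U'): U=WRWG F=BWOG R=OGYR B=YGBB L=RROW
After move 4 (F): F=OBGW U=WRWR R=WGGR D=YOYY L=RBOO
After move 5 (R): R=GWRG U=WBWW F=OOGY D=YBYY B=RGRB
After move 6 (U): U=WWWB F=GWGY R=RGRG B=RBRB L=OOOO
After move 7 (R'): R=GGRR U=WRWR F=GWGB D=YWYY B=YBBB
Query 1: U[0] = W
Query 2: U[2] = W
Query 3: D[2] = Y
Query 4: D[0] = Y
Query 5: F[1] = W
Query 6: L[1] = O

Answer: W W Y Y W O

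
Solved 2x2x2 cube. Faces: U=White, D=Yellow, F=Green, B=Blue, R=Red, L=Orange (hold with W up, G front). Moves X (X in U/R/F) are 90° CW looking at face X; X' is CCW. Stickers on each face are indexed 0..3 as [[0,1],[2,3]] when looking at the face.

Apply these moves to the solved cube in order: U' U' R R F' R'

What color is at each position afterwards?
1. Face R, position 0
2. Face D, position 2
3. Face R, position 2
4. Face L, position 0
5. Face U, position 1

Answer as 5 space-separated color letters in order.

After move 1 (U'): U=WWWW F=OOGG R=GGRR B=RRBB L=BBOO
After move 2 (U'): U=WWWW F=BBGG R=OORR B=GGBB L=RROO
After move 3 (R): R=RORO U=WBWG F=BYGY D=YBYG B=WGWB
After move 4 (R): R=RROO U=WYWY F=BBGG D=YWYW B=GGBB
After move 5 (F'): F=BGBG U=WYRO R=WRYO D=ROYW L=RYOW
After move 6 (R'): R=ROWY U=WBRG F=BYBO D=RGYG B=WGOB
Query 1: R[0] = R
Query 2: D[2] = Y
Query 3: R[2] = W
Query 4: L[0] = R
Query 5: U[1] = B

Answer: R Y W R B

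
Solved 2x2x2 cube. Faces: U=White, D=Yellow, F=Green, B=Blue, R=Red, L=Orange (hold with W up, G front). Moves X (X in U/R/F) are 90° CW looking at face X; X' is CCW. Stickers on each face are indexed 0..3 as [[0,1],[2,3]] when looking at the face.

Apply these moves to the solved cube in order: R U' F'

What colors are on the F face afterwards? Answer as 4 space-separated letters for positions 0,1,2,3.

Answer: O Y O G

Derivation:
After move 1 (R): R=RRRR U=WGWG F=GYGY D=YBYB B=WBWB
After move 2 (U'): U=GGWW F=OOGY R=GYRR B=RRWB L=WBOO
After move 3 (F'): F=OYOG U=GGGR R=BYYR D=BOYB L=WWOW
Query: F face = OYOG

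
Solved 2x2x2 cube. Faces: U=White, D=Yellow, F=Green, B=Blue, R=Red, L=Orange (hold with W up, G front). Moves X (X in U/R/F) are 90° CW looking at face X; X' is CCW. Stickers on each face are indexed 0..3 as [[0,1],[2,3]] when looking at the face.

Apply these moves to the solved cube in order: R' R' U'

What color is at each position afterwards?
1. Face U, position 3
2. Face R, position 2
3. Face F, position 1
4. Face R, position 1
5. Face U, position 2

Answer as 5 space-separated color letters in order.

After move 1 (R'): R=RRRR U=WBWB F=GWGW D=YGYG B=YBYB
After move 2 (R'): R=RRRR U=WYWY F=GBGB D=YWYW B=GBGB
After move 3 (U'): U=YYWW F=OOGB R=GBRR B=RRGB L=GBOO
Query 1: U[3] = W
Query 2: R[2] = R
Query 3: F[1] = O
Query 4: R[1] = B
Query 5: U[2] = W

Answer: W R O B W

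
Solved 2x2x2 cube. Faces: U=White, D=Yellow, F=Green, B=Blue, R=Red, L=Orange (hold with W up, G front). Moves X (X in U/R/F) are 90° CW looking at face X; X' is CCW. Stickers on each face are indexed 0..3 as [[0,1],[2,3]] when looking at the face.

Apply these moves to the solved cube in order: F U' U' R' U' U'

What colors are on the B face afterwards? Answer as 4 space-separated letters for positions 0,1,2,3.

After move 1 (F): F=GGGG U=WWOO R=WRWR D=RRYY L=OYOY
After move 2 (U'): U=WOWO F=OYGG R=GGWR B=WRBB L=BBOY
After move 3 (U'): U=OOWW F=BBGG R=OYWR B=GGBB L=WROY
After move 4 (R'): R=YROW U=OBWG F=BOGW D=RBYG B=YGRB
After move 5 (U'): U=BGOW F=WRGW R=BOOW B=YRRB L=YGOY
After move 6 (U'): U=GWBO F=YGGW R=WROW B=BORB L=YROY
Query: B face = BORB

Answer: B O R B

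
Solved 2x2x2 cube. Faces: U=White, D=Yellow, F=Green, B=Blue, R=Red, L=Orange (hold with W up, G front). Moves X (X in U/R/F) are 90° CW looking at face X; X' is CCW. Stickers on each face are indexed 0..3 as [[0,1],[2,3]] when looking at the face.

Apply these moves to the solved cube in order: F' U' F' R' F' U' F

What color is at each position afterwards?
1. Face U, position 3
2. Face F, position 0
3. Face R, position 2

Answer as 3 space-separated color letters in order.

Answer: R W G

Derivation:
After move 1 (F'): F=GGGG U=WWRR R=YRYR D=OOYY L=OWOW
After move 2 (U'): U=WRWR F=OWGG R=GGYR B=YRBB L=BBOW
After move 3 (F'): F=WGOG U=WRGY R=OGOR D=BWYY L=BROW
After move 4 (R'): R=GROO U=WBGY F=WROY D=BGYG B=YRWB
After move 5 (F'): F=RYWO U=WBGO R=GRBO D=RWYG L=BYOG
After move 6 (U'): U=BOWG F=BYWO R=RYBO B=GRWB L=YROG
After move 7 (F): F=WBOY U=BOGR R=WYGO D=BRYG L=YROW
Query 1: U[3] = R
Query 2: F[0] = W
Query 3: R[2] = G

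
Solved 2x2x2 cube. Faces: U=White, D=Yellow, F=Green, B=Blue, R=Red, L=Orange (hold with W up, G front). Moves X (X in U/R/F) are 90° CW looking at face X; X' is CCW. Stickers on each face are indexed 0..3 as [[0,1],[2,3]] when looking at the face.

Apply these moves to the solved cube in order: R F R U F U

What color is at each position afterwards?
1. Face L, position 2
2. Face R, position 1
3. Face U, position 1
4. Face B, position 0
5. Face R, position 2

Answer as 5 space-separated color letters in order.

After move 1 (R): R=RRRR U=WGWG F=GYGY D=YBYB B=WBWB
After move 2 (F): F=GGYY U=WGOO R=WRGR D=RRYB L=OYOB
After move 3 (R): R=GWRR U=WGOY F=GRYB D=RWYW B=OBGB
After move 4 (U): U=OWYG F=GWYB R=OBRR B=OYGB L=GROB
After move 5 (F): F=YGBW U=OWBR R=YBGR D=ROYW L=GROW
After move 6 (U): U=BORW F=YBBW R=OYGR B=GRGB L=YGOW
Query 1: L[2] = O
Query 2: R[1] = Y
Query 3: U[1] = O
Query 4: B[0] = G
Query 5: R[2] = G

Answer: O Y O G G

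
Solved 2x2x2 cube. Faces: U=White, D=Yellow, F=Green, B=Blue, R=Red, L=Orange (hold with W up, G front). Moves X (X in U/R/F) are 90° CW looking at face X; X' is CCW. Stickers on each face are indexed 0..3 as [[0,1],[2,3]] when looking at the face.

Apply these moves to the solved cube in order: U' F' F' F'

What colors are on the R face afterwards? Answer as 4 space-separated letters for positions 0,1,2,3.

Answer: W G W R

Derivation:
After move 1 (U'): U=WWWW F=OOGG R=GGRR B=RRBB L=BBOO
After move 2 (F'): F=OGOG U=WWGR R=YGYR D=BOYY L=BWOW
After move 3 (F'): F=GGOO U=WWYY R=OGBR D=WWYY L=BROG
After move 4 (F'): F=GOGO U=WWOB R=WGWR D=RGYY L=BYOY
Query: R face = WGWR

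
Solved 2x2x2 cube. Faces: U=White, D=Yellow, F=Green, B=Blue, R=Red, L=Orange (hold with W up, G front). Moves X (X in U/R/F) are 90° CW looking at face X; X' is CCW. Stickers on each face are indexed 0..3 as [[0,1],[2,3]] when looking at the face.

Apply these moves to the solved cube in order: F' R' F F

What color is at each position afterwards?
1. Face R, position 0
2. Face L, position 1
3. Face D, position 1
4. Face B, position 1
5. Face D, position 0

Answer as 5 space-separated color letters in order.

After move 1 (F'): F=GGGG U=WWRR R=YRYR D=OOYY L=OWOW
After move 2 (R'): R=RRYY U=WBRB F=GWGR D=OGYG B=YBOB
After move 3 (F): F=GGRW U=WBWW R=RRBY D=YRYG L=OOOG
After move 4 (F): F=RGWG U=WBGO R=WRWY D=BRYG L=OYOR
Query 1: R[0] = W
Query 2: L[1] = Y
Query 3: D[1] = R
Query 4: B[1] = B
Query 5: D[0] = B

Answer: W Y R B B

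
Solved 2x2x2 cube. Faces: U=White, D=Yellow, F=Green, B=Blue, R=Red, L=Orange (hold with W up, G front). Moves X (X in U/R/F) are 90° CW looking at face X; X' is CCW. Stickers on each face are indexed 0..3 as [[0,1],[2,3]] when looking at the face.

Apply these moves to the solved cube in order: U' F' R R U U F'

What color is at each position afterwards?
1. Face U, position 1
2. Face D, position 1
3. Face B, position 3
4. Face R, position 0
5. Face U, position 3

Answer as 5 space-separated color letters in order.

Answer: G W B W G

Derivation:
After move 1 (U'): U=WWWW F=OOGG R=GGRR B=RRBB L=BBOO
After move 2 (F'): F=OGOG U=WWGR R=YGYR D=BOYY L=BWOW
After move 3 (R): R=YYRG U=WGGG F=OOOY D=BBYR B=RRWB
After move 4 (R): R=RYGY U=WOGY F=OBOR D=BWYR B=GRGB
After move 5 (U): U=GWYO F=RYOR R=GRGY B=BWGB L=OBOW
After move 6 (U): U=YGOW F=GROR R=BWGY B=OBGB L=RYOW
After move 7 (F'): F=RRGO U=YGBG R=WWBY D=YWYR L=RWOO
Query 1: U[1] = G
Query 2: D[1] = W
Query 3: B[3] = B
Query 4: R[0] = W
Query 5: U[3] = G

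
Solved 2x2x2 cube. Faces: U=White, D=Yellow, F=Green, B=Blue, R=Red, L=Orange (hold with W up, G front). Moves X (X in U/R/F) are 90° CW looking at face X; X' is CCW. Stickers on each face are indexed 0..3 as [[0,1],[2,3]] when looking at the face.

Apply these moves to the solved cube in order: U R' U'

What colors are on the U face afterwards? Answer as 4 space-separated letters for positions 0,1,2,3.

After move 1 (U): U=WWWW F=RRGG R=BBRR B=OOBB L=GGOO
After move 2 (R'): R=BRBR U=WBWO F=RWGW D=YRYG B=YOYB
After move 3 (U'): U=BOWW F=GGGW R=RWBR B=BRYB L=YOOO
Query: U face = BOWW

Answer: B O W W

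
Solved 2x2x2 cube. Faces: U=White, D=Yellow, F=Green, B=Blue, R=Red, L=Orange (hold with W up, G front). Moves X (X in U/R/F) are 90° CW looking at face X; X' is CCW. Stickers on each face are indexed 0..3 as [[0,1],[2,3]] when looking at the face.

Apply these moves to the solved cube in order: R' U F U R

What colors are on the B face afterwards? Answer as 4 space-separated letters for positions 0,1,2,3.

Answer: W Y W B

Derivation:
After move 1 (R'): R=RRRR U=WBWB F=GWGW D=YGYG B=YBYB
After move 2 (U): U=WWBB F=RRGW R=YBRR B=OOYB L=GWOO
After move 3 (F): F=GRWR U=WWOW R=BBBR D=RYYG L=GYOG
After move 4 (U): U=OWWW F=BBWR R=OOBR B=GYYB L=GROG
After move 5 (R): R=BORO U=OBWR F=BYWG D=RYYG B=WYWB
Query: B face = WYWB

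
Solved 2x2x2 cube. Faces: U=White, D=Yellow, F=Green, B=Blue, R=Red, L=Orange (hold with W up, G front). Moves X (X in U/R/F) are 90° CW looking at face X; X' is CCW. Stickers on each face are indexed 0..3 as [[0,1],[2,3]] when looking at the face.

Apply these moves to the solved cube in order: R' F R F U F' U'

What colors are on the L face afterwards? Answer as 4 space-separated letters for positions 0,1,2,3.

After move 1 (R'): R=RRRR U=WBWB F=GWGW D=YGYG B=YBYB
After move 2 (F): F=GGWW U=WBOO R=WRBR D=RRYG L=OYOG
After move 3 (R): R=BWRR U=WGOW F=GRWG D=RYYY B=OBBB
After move 4 (F): F=WGGR U=WGGY R=OWWR D=RBYY L=OROY
After move 5 (U): U=GWYG F=OWGR R=OBWR B=ORBB L=WGOY
After move 6 (F'): F=WROG U=GWOW R=BBRR D=GYYY L=WGOY
After move 7 (U'): U=WWGO F=WGOG R=WRRR B=BBBB L=OROY
Query: L face = OROY

Answer: O R O Y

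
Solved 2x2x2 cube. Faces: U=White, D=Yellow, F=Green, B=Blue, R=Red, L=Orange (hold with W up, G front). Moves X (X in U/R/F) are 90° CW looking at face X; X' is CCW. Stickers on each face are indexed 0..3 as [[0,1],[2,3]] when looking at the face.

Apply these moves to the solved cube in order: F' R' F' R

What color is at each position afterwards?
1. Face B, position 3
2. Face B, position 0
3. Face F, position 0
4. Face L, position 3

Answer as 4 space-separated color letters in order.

After move 1 (F'): F=GGGG U=WWRR R=YRYR D=OOYY L=OWOW
After move 2 (R'): R=RRYY U=WBRB F=GWGR D=OGYG B=YBOB
After move 3 (F'): F=WRGG U=WBRY R=GROY D=WWYG L=OBOR
After move 4 (R): R=OGYR U=WRRG F=WWGG D=WOYY B=YBBB
Query 1: B[3] = B
Query 2: B[0] = Y
Query 3: F[0] = W
Query 4: L[3] = R

Answer: B Y W R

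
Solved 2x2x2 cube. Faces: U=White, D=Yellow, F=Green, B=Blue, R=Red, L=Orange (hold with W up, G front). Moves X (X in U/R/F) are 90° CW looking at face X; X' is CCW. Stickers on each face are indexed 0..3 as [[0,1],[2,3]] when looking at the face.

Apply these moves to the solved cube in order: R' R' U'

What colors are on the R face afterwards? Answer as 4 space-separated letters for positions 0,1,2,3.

After move 1 (R'): R=RRRR U=WBWB F=GWGW D=YGYG B=YBYB
After move 2 (R'): R=RRRR U=WYWY F=GBGB D=YWYW B=GBGB
After move 3 (U'): U=YYWW F=OOGB R=GBRR B=RRGB L=GBOO
Query: R face = GBRR

Answer: G B R R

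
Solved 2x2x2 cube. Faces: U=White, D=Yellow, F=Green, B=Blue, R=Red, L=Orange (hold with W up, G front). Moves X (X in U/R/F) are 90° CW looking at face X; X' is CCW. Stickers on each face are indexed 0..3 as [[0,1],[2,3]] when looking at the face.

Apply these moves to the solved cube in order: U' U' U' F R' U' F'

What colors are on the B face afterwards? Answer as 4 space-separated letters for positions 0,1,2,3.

Answer: B R B B

Derivation:
After move 1 (U'): U=WWWW F=OOGG R=GGRR B=RRBB L=BBOO
After move 2 (U'): U=WWWW F=BBGG R=OORR B=GGBB L=RROO
After move 3 (U'): U=WWWW F=RRGG R=BBRR B=OOBB L=GGOO
After move 4 (F): F=GRGR U=WWOG R=WBWR D=RBYY L=GYOY
After move 5 (R'): R=BRWW U=WBOO F=GWGG D=RRYR B=YOBB
After move 6 (U'): U=BOWO F=GYGG R=GWWW B=BRBB L=YOOY
After move 7 (F'): F=YGGG U=BOGW R=RWRW D=OYYR L=YOOW
Query: B face = BRBB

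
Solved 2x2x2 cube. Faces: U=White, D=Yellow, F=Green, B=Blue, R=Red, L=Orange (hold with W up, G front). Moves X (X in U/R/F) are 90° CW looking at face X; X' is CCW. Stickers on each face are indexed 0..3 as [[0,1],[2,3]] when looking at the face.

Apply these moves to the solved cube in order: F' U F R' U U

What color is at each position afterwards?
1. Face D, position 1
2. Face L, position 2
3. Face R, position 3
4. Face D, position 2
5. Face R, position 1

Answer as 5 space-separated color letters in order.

Answer: Y O W Y O

Derivation:
After move 1 (F'): F=GGGG U=WWRR R=YRYR D=OOYY L=OWOW
After move 2 (U): U=RWRW F=YRGG R=BBYR B=OWBB L=GGOW
After move 3 (F): F=GYGR U=RWWG R=RBWR D=YBYY L=GOOO
After move 4 (R'): R=BRRW U=RBWO F=GWGG D=YYYR B=YWBB
After move 5 (U): U=WROB F=BRGG R=YWRW B=GOBB L=GWOO
After move 6 (U): U=OWBR F=YWGG R=GORW B=GWBB L=BROO
Query 1: D[1] = Y
Query 2: L[2] = O
Query 3: R[3] = W
Query 4: D[2] = Y
Query 5: R[1] = O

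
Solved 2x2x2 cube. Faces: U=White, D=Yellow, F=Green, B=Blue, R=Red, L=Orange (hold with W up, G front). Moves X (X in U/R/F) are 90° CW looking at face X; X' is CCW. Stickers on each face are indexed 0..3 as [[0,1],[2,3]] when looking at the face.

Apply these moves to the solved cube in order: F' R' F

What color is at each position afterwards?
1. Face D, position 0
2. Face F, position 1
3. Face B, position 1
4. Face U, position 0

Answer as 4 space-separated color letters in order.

After move 1 (F'): F=GGGG U=WWRR R=YRYR D=OOYY L=OWOW
After move 2 (R'): R=RRYY U=WBRB F=GWGR D=OGYG B=YBOB
After move 3 (F): F=GGRW U=WBWW R=RRBY D=YRYG L=OOOG
Query 1: D[0] = Y
Query 2: F[1] = G
Query 3: B[1] = B
Query 4: U[0] = W

Answer: Y G B W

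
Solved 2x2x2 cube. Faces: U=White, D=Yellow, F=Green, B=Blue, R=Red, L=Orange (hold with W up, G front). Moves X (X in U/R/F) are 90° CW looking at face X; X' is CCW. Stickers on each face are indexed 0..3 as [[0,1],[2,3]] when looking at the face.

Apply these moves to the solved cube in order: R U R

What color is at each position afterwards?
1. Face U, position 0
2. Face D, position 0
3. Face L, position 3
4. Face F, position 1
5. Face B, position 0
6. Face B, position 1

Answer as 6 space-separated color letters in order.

After move 1 (R): R=RRRR U=WGWG F=GYGY D=YBYB B=WBWB
After move 2 (U): U=WWGG F=RRGY R=WBRR B=OOWB L=GYOO
After move 3 (R): R=RWRB U=WRGY F=RBGB D=YWYO B=GOWB
Query 1: U[0] = W
Query 2: D[0] = Y
Query 3: L[3] = O
Query 4: F[1] = B
Query 5: B[0] = G
Query 6: B[1] = O

Answer: W Y O B G O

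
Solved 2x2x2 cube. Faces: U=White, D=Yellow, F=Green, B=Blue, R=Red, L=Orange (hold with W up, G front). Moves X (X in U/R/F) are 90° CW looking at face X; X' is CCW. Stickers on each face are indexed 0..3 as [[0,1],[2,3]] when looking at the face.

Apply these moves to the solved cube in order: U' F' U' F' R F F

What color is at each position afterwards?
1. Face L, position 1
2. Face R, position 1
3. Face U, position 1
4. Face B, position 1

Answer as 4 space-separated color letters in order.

After move 1 (U'): U=WWWW F=OOGG R=GGRR B=RRBB L=BBOO
After move 2 (F'): F=OGOG U=WWGR R=YGYR D=BOYY L=BWOW
After move 3 (U'): U=WRWG F=BWOG R=OGYR B=YGBB L=RROW
After move 4 (F'): F=WGBO U=WROY R=OGBR D=RWYY L=RGOW
After move 5 (R): R=BORG U=WGOO F=WWBY D=RBYY B=YGRB
After move 6 (F): F=BWYW U=WGWG R=OOOG D=RBYY L=RROB
After move 7 (F): F=YBWW U=WGBR R=WOGG D=OOYY L=RROB
Query 1: L[1] = R
Query 2: R[1] = O
Query 3: U[1] = G
Query 4: B[1] = G

Answer: R O G G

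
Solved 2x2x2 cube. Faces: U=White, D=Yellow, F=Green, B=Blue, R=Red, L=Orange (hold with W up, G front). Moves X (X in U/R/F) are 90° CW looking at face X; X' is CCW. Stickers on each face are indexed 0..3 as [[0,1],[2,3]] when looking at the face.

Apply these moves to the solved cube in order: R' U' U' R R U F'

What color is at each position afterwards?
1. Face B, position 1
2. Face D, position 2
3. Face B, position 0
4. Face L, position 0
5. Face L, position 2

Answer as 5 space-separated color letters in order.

After move 1 (R'): R=RRRR U=WBWB F=GWGW D=YGYG B=YBYB
After move 2 (U'): U=BBWW F=OOGW R=GWRR B=RRYB L=YBOO
After move 3 (U'): U=BWBW F=YBGW R=OORR B=GWYB L=RROO
After move 4 (R): R=RORO U=BBBW F=YGGG D=YYYG B=WWWB
After move 5 (R): R=RROO U=BGBG F=YYGG D=YWYW B=WWBB
After move 6 (U): U=BBGG F=RRGG R=WWOO B=RRBB L=YYOO
After move 7 (F'): F=RGRG U=BBWO R=WWYO D=YOYW L=YGOG
Query 1: B[1] = R
Query 2: D[2] = Y
Query 3: B[0] = R
Query 4: L[0] = Y
Query 5: L[2] = O

Answer: R Y R Y O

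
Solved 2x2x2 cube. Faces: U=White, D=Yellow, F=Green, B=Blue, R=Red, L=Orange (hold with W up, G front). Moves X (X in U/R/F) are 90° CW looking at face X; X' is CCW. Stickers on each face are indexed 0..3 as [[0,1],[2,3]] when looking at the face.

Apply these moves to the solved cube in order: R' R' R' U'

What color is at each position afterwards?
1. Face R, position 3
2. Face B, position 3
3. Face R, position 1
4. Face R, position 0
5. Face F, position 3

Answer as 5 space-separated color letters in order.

After move 1 (R'): R=RRRR U=WBWB F=GWGW D=YGYG B=YBYB
After move 2 (R'): R=RRRR U=WYWY F=GBGB D=YWYW B=GBGB
After move 3 (R'): R=RRRR U=WGWG F=GYGY D=YBYB B=WBWB
After move 4 (U'): U=GGWW F=OOGY R=GYRR B=RRWB L=WBOO
Query 1: R[3] = R
Query 2: B[3] = B
Query 3: R[1] = Y
Query 4: R[0] = G
Query 5: F[3] = Y

Answer: R B Y G Y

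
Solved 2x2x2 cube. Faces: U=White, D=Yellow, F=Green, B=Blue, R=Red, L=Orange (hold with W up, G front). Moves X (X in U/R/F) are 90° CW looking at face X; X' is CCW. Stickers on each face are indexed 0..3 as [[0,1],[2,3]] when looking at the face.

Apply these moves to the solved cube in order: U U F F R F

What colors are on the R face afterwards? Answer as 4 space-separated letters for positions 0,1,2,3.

Answer: Y O B O

Derivation:
After move 1 (U): U=WWWW F=RRGG R=BBRR B=OOBB L=GGOO
After move 2 (U): U=WWWW F=BBGG R=OORR B=GGBB L=RROO
After move 3 (F): F=GBGB U=WWOR R=WOWR D=ROYY L=RYOY
After move 4 (F): F=GGBB U=WWYY R=OORR D=WWYY L=RROO
After move 5 (R): R=RORO U=WGYB F=GWBY D=WBYG B=YGWB
After move 6 (F): F=BGYW U=WGOR R=YOBO D=RRYG L=RWOB
Query: R face = YOBO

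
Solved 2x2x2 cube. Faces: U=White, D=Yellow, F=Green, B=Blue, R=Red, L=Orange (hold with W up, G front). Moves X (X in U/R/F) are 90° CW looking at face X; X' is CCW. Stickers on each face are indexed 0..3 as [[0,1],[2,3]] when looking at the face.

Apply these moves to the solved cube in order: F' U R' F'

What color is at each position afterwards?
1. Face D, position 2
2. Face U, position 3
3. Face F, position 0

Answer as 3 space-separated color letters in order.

Answer: Y B W

Derivation:
After move 1 (F'): F=GGGG U=WWRR R=YRYR D=OOYY L=OWOW
After move 2 (U): U=RWRW F=YRGG R=BBYR B=OWBB L=GGOW
After move 3 (R'): R=BRBY U=RBRO F=YWGW D=ORYG B=YWOB
After move 4 (F'): F=WWYG U=RBBB R=RROY D=GWYG L=GOOR
Query 1: D[2] = Y
Query 2: U[3] = B
Query 3: F[0] = W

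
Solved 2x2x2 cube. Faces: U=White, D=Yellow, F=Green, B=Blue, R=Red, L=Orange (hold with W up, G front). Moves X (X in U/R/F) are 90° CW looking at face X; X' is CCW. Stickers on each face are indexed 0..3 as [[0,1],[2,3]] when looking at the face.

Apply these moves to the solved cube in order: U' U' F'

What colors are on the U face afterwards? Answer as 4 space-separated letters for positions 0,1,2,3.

Answer: W W O R

Derivation:
After move 1 (U'): U=WWWW F=OOGG R=GGRR B=RRBB L=BBOO
After move 2 (U'): U=WWWW F=BBGG R=OORR B=GGBB L=RROO
After move 3 (F'): F=BGBG U=WWOR R=YOYR D=ROYY L=RWOW
Query: U face = WWOR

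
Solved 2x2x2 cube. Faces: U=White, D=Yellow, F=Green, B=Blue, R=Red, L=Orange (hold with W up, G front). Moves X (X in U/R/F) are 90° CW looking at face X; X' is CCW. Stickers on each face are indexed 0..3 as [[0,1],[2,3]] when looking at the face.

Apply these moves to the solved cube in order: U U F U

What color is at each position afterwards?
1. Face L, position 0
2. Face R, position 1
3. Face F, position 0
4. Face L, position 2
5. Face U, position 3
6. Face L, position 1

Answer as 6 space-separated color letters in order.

After move 1 (U): U=WWWW F=RRGG R=BBRR B=OOBB L=GGOO
After move 2 (U): U=WWWW F=BBGG R=OORR B=GGBB L=RROO
After move 3 (F): F=GBGB U=WWOR R=WOWR D=ROYY L=RYOY
After move 4 (U): U=OWRW F=WOGB R=GGWR B=RYBB L=GBOY
Query 1: L[0] = G
Query 2: R[1] = G
Query 3: F[0] = W
Query 4: L[2] = O
Query 5: U[3] = W
Query 6: L[1] = B

Answer: G G W O W B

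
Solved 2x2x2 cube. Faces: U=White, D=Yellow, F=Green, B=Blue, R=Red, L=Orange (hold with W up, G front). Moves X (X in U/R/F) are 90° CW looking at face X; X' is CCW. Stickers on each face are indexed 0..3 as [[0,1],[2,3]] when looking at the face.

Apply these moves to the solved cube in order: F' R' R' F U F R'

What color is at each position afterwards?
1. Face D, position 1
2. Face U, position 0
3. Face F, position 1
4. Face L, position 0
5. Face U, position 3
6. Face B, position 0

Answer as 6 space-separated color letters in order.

Answer: R W W G O R

Derivation:
After move 1 (F'): F=GGGG U=WWRR R=YRYR D=OOYY L=OWOW
After move 2 (R'): R=RRYY U=WBRB F=GWGR D=OGYG B=YBOB
After move 3 (R'): R=RYRY U=WORY F=GBGB D=OWYR B=GBGB
After move 4 (F): F=GGBB U=WOWW R=RYYY D=RRYR L=OOOW
After move 5 (U): U=WWWO F=RYBB R=GBYY B=OOGB L=GGOW
After move 6 (F): F=BRBY U=WWWG R=WBOY D=YGYR L=GROR
After move 7 (R'): R=BYWO U=WGWO F=BWBG D=YRYY B=ROGB
Query 1: D[1] = R
Query 2: U[0] = W
Query 3: F[1] = W
Query 4: L[0] = G
Query 5: U[3] = O
Query 6: B[0] = R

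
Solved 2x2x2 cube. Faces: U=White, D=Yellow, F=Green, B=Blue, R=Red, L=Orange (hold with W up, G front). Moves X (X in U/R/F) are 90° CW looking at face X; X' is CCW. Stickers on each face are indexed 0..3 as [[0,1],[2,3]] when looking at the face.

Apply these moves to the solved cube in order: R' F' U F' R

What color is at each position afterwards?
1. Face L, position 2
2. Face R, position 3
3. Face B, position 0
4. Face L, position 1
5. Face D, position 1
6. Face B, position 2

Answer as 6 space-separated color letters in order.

After move 1 (R'): R=RRRR U=WBWB F=GWGW D=YGYG B=YBYB
After move 2 (F'): F=WWGG U=WBRR R=GRYR D=OOYG L=OBOW
After move 3 (U): U=RWRB F=GRGG R=YBYR B=OBYB L=WWOW
After move 4 (F'): F=RGGG U=RWYY R=OBOR D=WWYG L=WBOR
After move 5 (R): R=OORB U=RGYG F=RWGG D=WYYO B=YBWB
Query 1: L[2] = O
Query 2: R[3] = B
Query 3: B[0] = Y
Query 4: L[1] = B
Query 5: D[1] = Y
Query 6: B[2] = W

Answer: O B Y B Y W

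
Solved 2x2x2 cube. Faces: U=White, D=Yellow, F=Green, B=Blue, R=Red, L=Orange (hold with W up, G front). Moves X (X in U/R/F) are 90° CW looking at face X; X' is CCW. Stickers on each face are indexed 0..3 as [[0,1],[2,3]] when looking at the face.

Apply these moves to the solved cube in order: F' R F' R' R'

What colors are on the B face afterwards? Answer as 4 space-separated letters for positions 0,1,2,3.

Answer: G B Y B

Derivation:
After move 1 (F'): F=GGGG U=WWRR R=YRYR D=OOYY L=OWOW
After move 2 (R): R=YYRR U=WGRG F=GOGY D=OBYB B=RBWB
After move 3 (F'): F=OYGG U=WGYR R=BYOR D=WWYB L=OGOR
After move 4 (R'): R=YRBO U=WWYR F=OGGR D=WYYG B=BBWB
After move 5 (R'): R=ROYB U=WWYB F=OWGR D=WGYR B=GBYB
Query: B face = GBYB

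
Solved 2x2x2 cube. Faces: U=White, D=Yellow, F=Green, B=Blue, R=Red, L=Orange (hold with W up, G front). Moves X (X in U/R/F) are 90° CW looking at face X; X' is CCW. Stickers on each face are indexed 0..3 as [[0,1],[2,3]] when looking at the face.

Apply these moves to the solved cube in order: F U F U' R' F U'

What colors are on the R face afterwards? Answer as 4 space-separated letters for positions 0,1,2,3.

Answer: G G O W

Derivation:
After move 1 (F): F=GGGG U=WWOO R=WRWR D=RRYY L=OYOY
After move 2 (U): U=OWOW F=WRGG R=BBWR B=OYBB L=GGOY
After move 3 (F): F=GWGR U=OWYG R=OBWR D=WBYY L=GROR
After move 4 (U'): U=WGOY F=GRGR R=GWWR B=OBBB L=OYOR
After move 5 (R'): R=WRGW U=WBOO F=GGGY D=WRYR B=YBBB
After move 6 (F): F=GGYG U=WBRY R=OROW D=GWYR L=OWOR
After move 7 (U'): U=BYWR F=OWYG R=GGOW B=ORBB L=YBOR
Query: R face = GGOW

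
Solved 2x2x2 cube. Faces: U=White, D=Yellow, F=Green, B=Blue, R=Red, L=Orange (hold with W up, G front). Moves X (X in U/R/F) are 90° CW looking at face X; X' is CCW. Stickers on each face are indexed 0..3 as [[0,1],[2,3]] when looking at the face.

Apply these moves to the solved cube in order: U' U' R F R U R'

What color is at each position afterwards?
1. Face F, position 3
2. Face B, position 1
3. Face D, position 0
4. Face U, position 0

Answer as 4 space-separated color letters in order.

Answer: B Y R O

Derivation:
After move 1 (U'): U=WWWW F=OOGG R=GGRR B=RRBB L=BBOO
After move 2 (U'): U=WWWW F=BBGG R=OORR B=GGBB L=RROO
After move 3 (R): R=RORO U=WBWG F=BYGY D=YBYG B=WGWB
After move 4 (F): F=GBYY U=WBOR R=WOGO D=RRYG L=RYOB
After move 5 (R): R=GWOO U=WBOY F=GRYG D=RWYW B=RGBB
After move 6 (U): U=OWYB F=GWYG R=RGOO B=RYBB L=GROB
After move 7 (R'): R=GORO U=OBYR F=GWYB D=RWYG B=WYWB
Query 1: F[3] = B
Query 2: B[1] = Y
Query 3: D[0] = R
Query 4: U[0] = O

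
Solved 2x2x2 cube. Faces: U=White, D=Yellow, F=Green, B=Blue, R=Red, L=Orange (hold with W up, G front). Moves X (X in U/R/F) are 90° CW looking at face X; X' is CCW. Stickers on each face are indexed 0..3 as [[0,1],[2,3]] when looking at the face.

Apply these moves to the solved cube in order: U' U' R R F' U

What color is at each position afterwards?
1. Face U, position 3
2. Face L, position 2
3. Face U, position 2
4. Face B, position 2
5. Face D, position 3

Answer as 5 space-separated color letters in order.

Answer: Y O O B W

Derivation:
After move 1 (U'): U=WWWW F=OOGG R=GGRR B=RRBB L=BBOO
After move 2 (U'): U=WWWW F=BBGG R=OORR B=GGBB L=RROO
After move 3 (R): R=RORO U=WBWG F=BYGY D=YBYG B=WGWB
After move 4 (R): R=RROO U=WYWY F=BBGG D=YWYW B=GGBB
After move 5 (F'): F=BGBG U=WYRO R=WRYO D=ROYW L=RYOW
After move 6 (U): U=RWOY F=WRBG R=GGYO B=RYBB L=BGOW
Query 1: U[3] = Y
Query 2: L[2] = O
Query 3: U[2] = O
Query 4: B[2] = B
Query 5: D[3] = W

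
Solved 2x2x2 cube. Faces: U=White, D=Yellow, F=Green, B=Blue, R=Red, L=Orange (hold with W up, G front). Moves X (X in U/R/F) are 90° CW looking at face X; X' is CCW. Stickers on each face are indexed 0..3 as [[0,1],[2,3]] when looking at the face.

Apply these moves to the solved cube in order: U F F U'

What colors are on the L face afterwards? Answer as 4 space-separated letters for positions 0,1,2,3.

After move 1 (U): U=WWWW F=RRGG R=BBRR B=OOBB L=GGOO
After move 2 (F): F=GRGR U=WWOG R=WBWR D=RBYY L=GYOY
After move 3 (F): F=GGRR U=WWYY R=OBGR D=WWYY L=GROB
After move 4 (U'): U=WYWY F=GRRR R=GGGR B=OBBB L=OOOB
Query: L face = OOOB

Answer: O O O B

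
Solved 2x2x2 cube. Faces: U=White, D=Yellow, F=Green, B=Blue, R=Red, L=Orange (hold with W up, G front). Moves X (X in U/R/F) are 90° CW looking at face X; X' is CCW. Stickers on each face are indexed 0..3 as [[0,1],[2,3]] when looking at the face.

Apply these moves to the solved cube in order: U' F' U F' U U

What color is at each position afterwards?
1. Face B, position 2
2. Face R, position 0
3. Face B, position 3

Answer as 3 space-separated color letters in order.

After move 1 (U'): U=WWWW F=OOGG R=GGRR B=RRBB L=BBOO
After move 2 (F'): F=OGOG U=WWGR R=YGYR D=BOYY L=BWOW
After move 3 (U): U=GWRW F=YGOG R=RRYR B=BWBB L=OGOW
After move 4 (F'): F=GGYO U=GWRY R=ORBR D=GWYY L=OWOR
After move 5 (U): U=RGYW F=ORYO R=BWBR B=OWBB L=GGOR
After move 6 (U): U=YRWG F=BWYO R=OWBR B=GGBB L=OROR
Query 1: B[2] = B
Query 2: R[0] = O
Query 3: B[3] = B

Answer: B O B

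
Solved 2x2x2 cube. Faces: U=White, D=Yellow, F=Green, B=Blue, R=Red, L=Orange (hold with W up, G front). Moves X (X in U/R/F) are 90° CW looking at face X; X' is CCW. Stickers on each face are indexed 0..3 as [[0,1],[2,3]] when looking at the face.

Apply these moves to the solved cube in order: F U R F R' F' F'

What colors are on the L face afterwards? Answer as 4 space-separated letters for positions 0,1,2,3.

Answer: G O O B

Derivation:
After move 1 (F): F=GGGG U=WWOO R=WRWR D=RRYY L=OYOY
After move 2 (U): U=OWOW F=WRGG R=BBWR B=OYBB L=GGOY
After move 3 (R): R=WBRB U=OROG F=WRGY D=RBYO B=WYWB
After move 4 (F): F=GWYR U=ORYG R=OBGB D=RWYO L=GROB
After move 5 (R'): R=BBOG U=OWYW F=GRYG D=RWYR B=OYWB
After move 6 (F'): F=RGGY U=OWBO R=WBRG D=RBYR L=GWOY
After move 7 (F'): F=GYRG U=OWWR R=BBRG D=WYYR L=GOOB
Query: L face = GOOB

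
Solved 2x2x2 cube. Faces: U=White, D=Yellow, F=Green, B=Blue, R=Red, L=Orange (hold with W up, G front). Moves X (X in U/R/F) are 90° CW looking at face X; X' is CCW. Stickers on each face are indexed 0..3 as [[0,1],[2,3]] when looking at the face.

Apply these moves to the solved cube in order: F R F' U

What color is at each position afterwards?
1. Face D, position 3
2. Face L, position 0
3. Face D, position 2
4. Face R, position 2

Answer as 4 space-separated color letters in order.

Answer: B R Y R

Derivation:
After move 1 (F): F=GGGG U=WWOO R=WRWR D=RRYY L=OYOY
After move 2 (R): R=WWRR U=WGOG F=GRGY D=RBYB B=OBWB
After move 3 (F'): F=RYGG U=WGWR R=BWRR D=YYYB L=OGOO
After move 4 (U): U=WWRG F=BWGG R=OBRR B=OGWB L=RYOO
Query 1: D[3] = B
Query 2: L[0] = R
Query 3: D[2] = Y
Query 4: R[2] = R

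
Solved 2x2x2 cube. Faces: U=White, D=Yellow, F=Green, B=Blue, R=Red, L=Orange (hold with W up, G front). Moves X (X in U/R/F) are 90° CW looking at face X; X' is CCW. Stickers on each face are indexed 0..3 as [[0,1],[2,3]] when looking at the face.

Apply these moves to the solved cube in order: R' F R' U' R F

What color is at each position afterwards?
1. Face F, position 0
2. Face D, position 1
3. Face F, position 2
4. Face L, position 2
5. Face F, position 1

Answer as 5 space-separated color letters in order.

Answer: W W W O O

Derivation:
After move 1 (R'): R=RRRR U=WBWB F=GWGW D=YGYG B=YBYB
After move 2 (F): F=GGWW U=WBOO R=WRBR D=RRYG L=OYOG
After move 3 (R'): R=RRWB U=WYOY F=GBWO D=RGYW B=GBRB
After move 4 (U'): U=YYWO F=OYWO R=GBWB B=RRRB L=GBOG
After move 5 (R): R=WGBB U=YYWO F=OGWW D=RRYR B=ORYB
After move 6 (F): F=WOWG U=YYGB R=WGOB D=BWYR L=GROR
Query 1: F[0] = W
Query 2: D[1] = W
Query 3: F[2] = W
Query 4: L[2] = O
Query 5: F[1] = O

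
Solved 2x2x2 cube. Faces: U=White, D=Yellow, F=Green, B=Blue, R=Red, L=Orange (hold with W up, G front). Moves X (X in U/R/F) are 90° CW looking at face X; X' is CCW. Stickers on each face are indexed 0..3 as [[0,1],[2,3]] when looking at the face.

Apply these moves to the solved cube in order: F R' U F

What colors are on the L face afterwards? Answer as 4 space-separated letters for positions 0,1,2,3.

Answer: G R O G

Derivation:
After move 1 (F): F=GGGG U=WWOO R=WRWR D=RRYY L=OYOY
After move 2 (R'): R=RRWW U=WBOB F=GWGO D=RGYG B=YBRB
After move 3 (U): U=OWBB F=RRGO R=YBWW B=OYRB L=GWOY
After move 4 (F): F=GROR U=OWYW R=BBBW D=WYYG L=GROG
Query: L face = GROG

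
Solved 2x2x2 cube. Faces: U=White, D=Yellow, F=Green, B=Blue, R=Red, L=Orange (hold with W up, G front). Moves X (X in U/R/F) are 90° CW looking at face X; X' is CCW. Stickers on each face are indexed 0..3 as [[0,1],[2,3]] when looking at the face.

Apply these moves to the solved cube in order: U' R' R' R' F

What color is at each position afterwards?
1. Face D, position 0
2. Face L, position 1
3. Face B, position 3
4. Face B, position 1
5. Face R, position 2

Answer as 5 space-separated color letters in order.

After move 1 (U'): U=WWWW F=OOGG R=GGRR B=RRBB L=BBOO
After move 2 (R'): R=GRGR U=WBWR F=OWGW D=YOYG B=YRYB
After move 3 (R'): R=RRGG U=WYWY F=OBGR D=YWYW B=GROB
After move 4 (R'): R=RGRG U=WOWG F=OYGY D=YBYR B=WRWB
After move 5 (F): F=GOYY U=WOOB R=WGGG D=RRYR L=BYOB
Query 1: D[0] = R
Query 2: L[1] = Y
Query 3: B[3] = B
Query 4: B[1] = R
Query 5: R[2] = G

Answer: R Y B R G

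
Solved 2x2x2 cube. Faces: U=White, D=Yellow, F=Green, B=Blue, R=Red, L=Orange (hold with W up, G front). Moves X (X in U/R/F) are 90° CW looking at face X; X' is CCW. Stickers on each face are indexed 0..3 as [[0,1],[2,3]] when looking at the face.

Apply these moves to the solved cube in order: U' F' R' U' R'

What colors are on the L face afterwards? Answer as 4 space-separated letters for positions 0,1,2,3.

Answer: Y R O W

Derivation:
After move 1 (U'): U=WWWW F=OOGG R=GGRR B=RRBB L=BBOO
After move 2 (F'): F=OGOG U=WWGR R=YGYR D=BOYY L=BWOW
After move 3 (R'): R=GRYY U=WBGR F=OWOR D=BGYG B=YROB
After move 4 (U'): U=BRWG F=BWOR R=OWYY B=GROB L=YROW
After move 5 (R'): R=WYOY U=BOWG F=BROG D=BWYR B=GRGB
Query: L face = YROW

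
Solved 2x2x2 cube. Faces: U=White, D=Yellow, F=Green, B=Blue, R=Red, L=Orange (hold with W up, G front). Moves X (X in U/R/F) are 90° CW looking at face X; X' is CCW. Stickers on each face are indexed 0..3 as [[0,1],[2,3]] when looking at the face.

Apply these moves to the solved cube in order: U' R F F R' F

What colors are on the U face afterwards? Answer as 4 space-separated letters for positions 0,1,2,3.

After move 1 (U'): U=WWWW F=OOGG R=GGRR B=RRBB L=BBOO
After move 2 (R): R=RGRG U=WOWG F=OYGY D=YBYR B=WRWB
After move 3 (F): F=GOYY U=WOOB R=WGGG D=RRYR L=BYOB
After move 4 (F): F=YGYO U=WOBY R=OGBG D=GWYR L=BROR
After move 5 (R'): R=GGOB U=WWBW F=YOYY D=GGYO B=RRWB
After move 6 (F): F=YYYO U=WWRR R=BGWB D=OGYO L=BGOG
Query: U face = WWRR

Answer: W W R R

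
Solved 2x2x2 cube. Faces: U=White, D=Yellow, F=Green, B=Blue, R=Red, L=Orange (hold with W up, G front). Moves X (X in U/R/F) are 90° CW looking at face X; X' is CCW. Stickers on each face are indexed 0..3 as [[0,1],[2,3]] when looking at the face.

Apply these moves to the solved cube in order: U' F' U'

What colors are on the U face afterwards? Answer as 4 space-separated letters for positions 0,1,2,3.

After move 1 (U'): U=WWWW F=OOGG R=GGRR B=RRBB L=BBOO
After move 2 (F'): F=OGOG U=WWGR R=YGYR D=BOYY L=BWOW
After move 3 (U'): U=WRWG F=BWOG R=OGYR B=YGBB L=RROW
Query: U face = WRWG

Answer: W R W G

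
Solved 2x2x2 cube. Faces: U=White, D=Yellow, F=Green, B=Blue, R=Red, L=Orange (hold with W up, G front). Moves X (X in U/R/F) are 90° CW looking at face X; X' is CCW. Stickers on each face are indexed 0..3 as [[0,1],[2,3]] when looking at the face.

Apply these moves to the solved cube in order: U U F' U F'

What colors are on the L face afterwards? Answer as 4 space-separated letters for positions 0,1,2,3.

Answer: B W O R

Derivation:
After move 1 (U): U=WWWW F=RRGG R=BBRR B=OOBB L=GGOO
After move 2 (U): U=WWWW F=BBGG R=OORR B=GGBB L=RROO
After move 3 (F'): F=BGBG U=WWOR R=YOYR D=ROYY L=RWOW
After move 4 (U): U=OWRW F=YOBG R=GGYR B=RWBB L=BGOW
After move 5 (F'): F=OGYB U=OWGY R=OGRR D=GWYY L=BWOR
Query: L face = BWOR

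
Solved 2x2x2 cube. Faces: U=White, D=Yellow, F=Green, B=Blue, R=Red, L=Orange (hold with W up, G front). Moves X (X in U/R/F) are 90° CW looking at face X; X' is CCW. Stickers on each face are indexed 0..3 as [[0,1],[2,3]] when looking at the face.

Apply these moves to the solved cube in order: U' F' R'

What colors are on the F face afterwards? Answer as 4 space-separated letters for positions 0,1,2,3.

Answer: O W O R

Derivation:
After move 1 (U'): U=WWWW F=OOGG R=GGRR B=RRBB L=BBOO
After move 2 (F'): F=OGOG U=WWGR R=YGYR D=BOYY L=BWOW
After move 3 (R'): R=GRYY U=WBGR F=OWOR D=BGYG B=YROB
Query: F face = OWOR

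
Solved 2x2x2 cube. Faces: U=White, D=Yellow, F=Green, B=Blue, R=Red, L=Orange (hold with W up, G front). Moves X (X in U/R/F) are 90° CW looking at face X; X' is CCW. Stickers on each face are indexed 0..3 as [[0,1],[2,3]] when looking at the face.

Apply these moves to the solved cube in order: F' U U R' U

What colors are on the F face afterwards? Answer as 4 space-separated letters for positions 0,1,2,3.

Answer: W R G W

Derivation:
After move 1 (F'): F=GGGG U=WWRR R=YRYR D=OOYY L=OWOW
After move 2 (U): U=RWRW F=YRGG R=BBYR B=OWBB L=GGOW
After move 3 (U): U=RRWW F=BBGG R=OWYR B=GGBB L=YROW
After move 4 (R'): R=WROY U=RBWG F=BRGW D=OBYG B=YGOB
After move 5 (U): U=WRGB F=WRGW R=YGOY B=YROB L=BROW
Query: F face = WRGW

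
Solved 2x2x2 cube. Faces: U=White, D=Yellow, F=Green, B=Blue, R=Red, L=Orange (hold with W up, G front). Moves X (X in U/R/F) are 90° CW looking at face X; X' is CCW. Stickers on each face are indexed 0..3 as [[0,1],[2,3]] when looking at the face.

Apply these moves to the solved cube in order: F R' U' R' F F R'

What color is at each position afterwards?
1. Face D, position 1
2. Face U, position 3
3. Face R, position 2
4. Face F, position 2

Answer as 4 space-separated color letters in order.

After move 1 (F): F=GGGG U=WWOO R=WRWR D=RRYY L=OYOY
After move 2 (R'): R=RRWW U=WBOB F=GWGO D=RGYG B=YBRB
After move 3 (U'): U=BBWO F=OYGO R=GWWW B=RRRB L=YBOY
After move 4 (R'): R=WWGW U=BRWR F=OBGO D=RYYO B=GRGB
After move 5 (F): F=GOOB U=BRYB R=WWRW D=GWYO L=YROY
After move 6 (F): F=OGBO U=BRYR R=YWBW D=RWYO L=YGOW
After move 7 (R'): R=WWYB U=BGYG F=ORBR D=RGYO B=ORWB
Query 1: D[1] = G
Query 2: U[3] = G
Query 3: R[2] = Y
Query 4: F[2] = B

Answer: G G Y B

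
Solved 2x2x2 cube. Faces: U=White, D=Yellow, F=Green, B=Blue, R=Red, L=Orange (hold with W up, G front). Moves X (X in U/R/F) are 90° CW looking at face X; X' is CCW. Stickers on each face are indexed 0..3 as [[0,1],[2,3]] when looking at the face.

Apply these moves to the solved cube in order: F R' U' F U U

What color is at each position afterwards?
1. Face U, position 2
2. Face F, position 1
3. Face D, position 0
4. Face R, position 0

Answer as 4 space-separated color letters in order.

After move 1 (F): F=GGGG U=WWOO R=WRWR D=RRYY L=OYOY
After move 2 (R'): R=RRWW U=WBOB F=GWGO D=RGYG B=YBRB
After move 3 (U'): U=BBWO F=OYGO R=GWWW B=RRRB L=YBOY
After move 4 (F): F=GOOY U=BBYB R=WWOW D=WGYG L=YROG
After move 5 (U): U=YBBB F=WWOY R=RROW B=YRRB L=GOOG
After move 6 (U): U=BYBB F=RROY R=YROW B=GORB L=WWOG
Query 1: U[2] = B
Query 2: F[1] = R
Query 3: D[0] = W
Query 4: R[0] = Y

Answer: B R W Y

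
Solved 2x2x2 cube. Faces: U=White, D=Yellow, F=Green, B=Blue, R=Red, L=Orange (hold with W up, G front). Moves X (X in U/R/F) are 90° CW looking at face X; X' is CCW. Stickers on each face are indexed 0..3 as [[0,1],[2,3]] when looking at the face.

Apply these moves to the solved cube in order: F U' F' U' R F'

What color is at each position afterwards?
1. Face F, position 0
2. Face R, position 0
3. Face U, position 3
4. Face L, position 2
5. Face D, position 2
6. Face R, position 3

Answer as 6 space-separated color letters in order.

Answer: Y B R O Y G

Derivation:
After move 1 (F): F=GGGG U=WWOO R=WRWR D=RRYY L=OYOY
After move 2 (U'): U=WOWO F=OYGG R=GGWR B=WRBB L=BBOY
After move 3 (F'): F=YGOG U=WOGW R=RGRR D=BYYY L=BOOW
After move 4 (U'): U=OWWG F=BOOG R=YGRR B=RGBB L=WROW
After move 5 (R): R=RYRG U=OOWG F=BYOY D=BBYR B=GGWB
After move 6 (F'): F=YYBO U=OORR R=BYBG D=RWYR L=WGOW
Query 1: F[0] = Y
Query 2: R[0] = B
Query 3: U[3] = R
Query 4: L[2] = O
Query 5: D[2] = Y
Query 6: R[3] = G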